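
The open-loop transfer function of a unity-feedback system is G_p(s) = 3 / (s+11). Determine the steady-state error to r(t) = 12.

The open loop has no poles at the origin → type 0 system.
K_p = lim_{s→0} G_p(s) = 3 / (11) = 3/11.
e_ss = 12/(1 + K_p) = 12/(14/11) = 66/7.

66/7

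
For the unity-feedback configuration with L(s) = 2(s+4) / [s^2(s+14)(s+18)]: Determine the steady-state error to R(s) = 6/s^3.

189

Two free integrators in L(s): this is a type 2 system.
K_a = lim_{s→0} s^2·L(s) = 2·4 / (14·18) = 2/63.
r(t) = 3t^2 gives R(s) = 6/s^3.
e_ss = 6/K_a = 6/(2/63) = 189.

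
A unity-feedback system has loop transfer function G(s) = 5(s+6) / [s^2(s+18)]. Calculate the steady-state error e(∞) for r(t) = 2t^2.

2.4

Two free integrators in G(s): this is a type 2 system.
K_a = lim_{s→0} s^2·G(s) = 5·6 / (18) = 5/3.
r(t) = 2t^2 gives R(s) = 4/s^3.
e_ss = 4/K_a = 4/(5/3) = 2.4.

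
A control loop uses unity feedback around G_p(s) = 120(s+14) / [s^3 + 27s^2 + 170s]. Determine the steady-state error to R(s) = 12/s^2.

The denominator has no term below 170s — 1 pole at s=0, type 1.
K_v = lim_{s→0} s·G_p(s) = 120·14 / 170 = 168/17.
e_ss = 12/K_v = 12/(168/17) = 17/14.

17/14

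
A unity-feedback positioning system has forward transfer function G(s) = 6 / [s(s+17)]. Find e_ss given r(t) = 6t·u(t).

17

System type = 1 (one pole at s=0).
K_v = lim_{s→0} s·G(s) = 6 / (17) = 6/17.
e_ss = 6/K_v = 6/(6/17) = 17.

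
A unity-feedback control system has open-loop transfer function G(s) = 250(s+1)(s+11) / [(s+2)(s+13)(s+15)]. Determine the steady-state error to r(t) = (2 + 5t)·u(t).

G(s) has no factors of s in the denominator, so the system is type 0. By superposition:
  • 2: e_ss = 2/(1+K_p) with K_p=275/39 → 39/157.
  • 5t: a type-0 system cannot track it, e_ss → ∞.
The unbounded component dominates.

infinity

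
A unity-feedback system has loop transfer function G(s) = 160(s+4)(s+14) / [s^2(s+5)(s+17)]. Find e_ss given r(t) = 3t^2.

The open loop has two poles at the origin → type 2 system.
K_a = lim_{s→0} s^2·G(s) = 160·4·14 / (5·17) = 1792/17.
r(t) = 3t^2 gives R(s) = 6/s^3.
e_ss = 6/K_a = 6/(1792/17) = 51/896.

51/896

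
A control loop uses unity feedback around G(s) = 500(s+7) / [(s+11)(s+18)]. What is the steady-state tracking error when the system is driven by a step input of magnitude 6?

The open loop has no poles at the origin → type 0 system.
K_p = lim_{s→0} G(s) = 500·7 / (11·18) = 1750/99.
e_ss = 6/(1 + K_p) = 6/(1849/99) = 594/1849.

594/1849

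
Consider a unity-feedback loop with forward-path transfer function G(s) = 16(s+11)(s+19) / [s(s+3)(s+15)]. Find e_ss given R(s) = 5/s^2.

225/3344

One free integrator in G(s): this is a type 1 system.
K_v = lim_{s→0} s·G(s) = 16·11·19 / (3·15) = 3344/45.
e_ss = 5/K_v = 5/(3344/45) = 225/3344.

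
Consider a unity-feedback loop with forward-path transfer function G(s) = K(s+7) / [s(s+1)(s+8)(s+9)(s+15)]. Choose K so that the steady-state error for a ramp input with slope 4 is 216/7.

The open loop has one pole at the origin → type 1 system.
K_v = lim_{s→0} s·G(s) = K·7 / (1·8·9·15) = (7/1080)·K.
e_ss = 4/K_v = 216/7 ⇒ K_v = 7/54 ⇒ K = (7/54)/(7/1080) = 20.

20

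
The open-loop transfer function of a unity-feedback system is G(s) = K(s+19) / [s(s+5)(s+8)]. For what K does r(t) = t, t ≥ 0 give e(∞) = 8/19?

The open loop has one pole at the origin → type 1 system.
K_v = lim_{s→0} s·G(s) = K·19 / (5·8) = 0.475·K.
e_ss = 1/K_v = 8/19 ⇒ K_v = 2.375 ⇒ K = 2.375/0.475 = 5.

5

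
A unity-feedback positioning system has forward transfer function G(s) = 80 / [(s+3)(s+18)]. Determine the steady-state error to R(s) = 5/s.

135/67

The open loop has no poles at the origin → type 0 system.
K_p = lim_{s→0} G(s) = 80 / (3·18) = 40/27.
e_ss = 5/(1 + K_p) = 5/(67/27) = 135/67.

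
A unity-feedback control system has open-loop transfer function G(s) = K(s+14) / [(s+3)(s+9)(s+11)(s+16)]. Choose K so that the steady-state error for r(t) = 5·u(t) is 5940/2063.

System type = 0 (no poles at s=0).
K_p = lim_{s→0} G(s) = K·14 / (3·9·11·16) = (7/2376)·K.
e_ss = 5/(1 + K_p) = 5940/2063 ⇒ 1 + (7/2376)·K = 2063/1188 ⇒ K = 250.

250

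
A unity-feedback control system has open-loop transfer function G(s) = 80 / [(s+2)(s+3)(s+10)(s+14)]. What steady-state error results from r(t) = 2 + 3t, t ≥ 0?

System type = 0 (no poles at s=0). Treating each term separately:
  • 2: e_ss = 2/(1+K_p) with K_p=2/21 → 42/23.
  • 3t: a type-0 system cannot track it, e_ss → ∞.
The unbounded component dominates.

infinity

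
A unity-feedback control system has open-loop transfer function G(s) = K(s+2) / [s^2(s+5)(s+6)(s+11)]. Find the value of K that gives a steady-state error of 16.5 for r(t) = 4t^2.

80

Two free integrators in G(s): this is a type 2 system.
K_a = lim_{s→0} s^2·G(s) = K·2 / (5·6·11) = (1/165)·K.
e_ss = 8/K_a = 16.5 ⇒ K_a = 16/33 ⇒ K = (16/33)/(1/165) = 80.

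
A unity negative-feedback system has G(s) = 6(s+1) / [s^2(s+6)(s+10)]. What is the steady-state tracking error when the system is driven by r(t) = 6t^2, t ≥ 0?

120

Two free integrators in G(s): this is a type 2 system.
K_a = lim_{s→0} s^2·G(s) = 6·1 / (6·10) = 0.1.
r(t) = 6t^2 gives R(s) = 12/s^3.
e_ss = 12/K_a = 12/0.1 = 120.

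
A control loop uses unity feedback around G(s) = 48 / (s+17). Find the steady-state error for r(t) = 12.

204/65

G(s) has no factors of s in the denominator, so the system is type 0.
K_p = lim_{s→0} G(s) = 48 / (17) = 48/17.
e_ss = 12/(1 + K_p) = 12/(65/17) = 204/65.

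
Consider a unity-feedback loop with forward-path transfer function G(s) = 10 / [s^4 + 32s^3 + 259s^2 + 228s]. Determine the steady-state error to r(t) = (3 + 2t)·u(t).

The denominator has no term below 228s — 1 pole at s=0, type 1. Treating each term separately:
  • 3: tracked with zero error.
  • 2t: e_ss = 2/K_v with K_v=5/114 → 45.6.
Total e_ss = 45.6.

45.6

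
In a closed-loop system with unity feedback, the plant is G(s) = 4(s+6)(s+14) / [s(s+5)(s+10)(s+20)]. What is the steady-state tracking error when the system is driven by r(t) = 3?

0

One free integrator in G(s): this is a type 1 system.
A type-1 system has K_p = ∞, so it tracks a step input with zero steady-state error.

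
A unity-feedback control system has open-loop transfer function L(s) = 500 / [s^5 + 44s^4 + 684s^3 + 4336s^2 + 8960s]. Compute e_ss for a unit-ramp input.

17.92

The denominator has no term below 8960s — 1 pole at s=0, type 1.
K_v = lim_{s→0} s·L(s) = 500 / 8960 = 25/448.
e_ss = 1/K_v = 1/(25/448) = 17.92.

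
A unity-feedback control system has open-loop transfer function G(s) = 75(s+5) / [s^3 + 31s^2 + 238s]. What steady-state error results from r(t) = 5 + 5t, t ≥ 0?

The denominator has no term below 238s — 1 pole at s=0, type 1. Taking each input component in turn:
  • 5: tracked with zero error.
  • 5t: e_ss = 5/K_v with K_v=375/238 → 238/75.
Total e_ss = 238/75.

238/75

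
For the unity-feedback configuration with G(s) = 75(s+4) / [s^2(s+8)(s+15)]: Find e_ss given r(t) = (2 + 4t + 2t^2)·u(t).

Two free integrators in G(s): this is a type 2 system. Treating each term separately:
  • 2: tracked with zero error.
  • 4t: tracked with zero error.
  • 2t^2: e_ss = 4/K_a with K_a=2.5 → 1.6.
Total e_ss = 1.6.

1.6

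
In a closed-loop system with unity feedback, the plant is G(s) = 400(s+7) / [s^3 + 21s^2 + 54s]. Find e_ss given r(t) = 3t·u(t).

The denominator has no term below 54s — 1 pole at s=0, type 1.
K_v = lim_{s→0} s·G(s) = 400·7 / 54 = 1400/27.
e_ss = 3/K_v = 3/(1400/27) = 81/1400.

81/1400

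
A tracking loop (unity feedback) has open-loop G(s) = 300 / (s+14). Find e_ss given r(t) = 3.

G(s) has no factors of s in the denominator, so the system is type 0.
K_p = lim_{s→0} G(s) = 300 / (14) = 150/7.
e_ss = 3/(1 + K_p) = 3/(157/7) = 21/157.

21/157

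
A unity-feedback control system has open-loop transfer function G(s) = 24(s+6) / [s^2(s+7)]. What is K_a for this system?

Two free integrators in G(s): this is a type 2 system.
K_a = lim_{s→0} s^2·G(s) = 24·6 / (7) = 144/7.

144/7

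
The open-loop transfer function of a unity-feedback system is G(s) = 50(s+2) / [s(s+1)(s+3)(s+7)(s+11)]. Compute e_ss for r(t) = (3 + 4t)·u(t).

One free integrator in G(s): this is a type 1 system. Treating each term separately:
  • 3: tracked with zero error.
  • 4t: e_ss = 4/K_v with K_v=100/231 → 9.24.
Total e_ss = 9.24.

9.24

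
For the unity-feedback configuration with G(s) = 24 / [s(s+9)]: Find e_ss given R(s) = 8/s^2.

3

System type = 1 (one pole at s=0).
K_v = lim_{s→0} s·G(s) = 24 / (9) = 8/3.
e_ss = 8/K_v = 8/(8/3) = 3.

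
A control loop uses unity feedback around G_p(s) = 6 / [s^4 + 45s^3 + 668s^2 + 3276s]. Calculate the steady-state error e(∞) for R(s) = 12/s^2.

6552

Lowest-order denominator term is 3276s, so the open loop has 1 pole at the origin → type 1 system.
K_v = lim_{s→0} s·G_p(s) = 6 / 3276 = 1/546.
e_ss = 12/K_v = 12/(1/546) = 6552.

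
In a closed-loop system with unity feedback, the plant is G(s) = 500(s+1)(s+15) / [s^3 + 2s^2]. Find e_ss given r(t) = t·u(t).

0

Factoring s^2 from the denominator leaves a polynomial with constant term 2, so the system is type 2.
A type-2 system has K_v = ∞, so it tracks a ramp input with zero steady-state error.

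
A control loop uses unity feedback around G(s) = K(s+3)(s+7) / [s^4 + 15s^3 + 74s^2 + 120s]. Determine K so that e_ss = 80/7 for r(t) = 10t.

Lowest-order denominator term is 120s, so the open loop has 1 pole at the origin → type 1 system.
K_v = lim_{s→0} s·G(s) = K·3·7 / 120 = 0.175·K.
e_ss = 10/K_v = 80/7 ⇒ K_v = 0.875 ⇒ K = 0.875/0.175 = 5.

5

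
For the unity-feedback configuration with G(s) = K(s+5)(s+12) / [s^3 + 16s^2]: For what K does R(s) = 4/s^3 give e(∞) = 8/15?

2

Factoring s^2 from the denominator leaves a polynomial with constant term 16, so the system is type 2.
K_a = lim_{s→0} s^2·G(s) = K·5·12 / 16 = 3.75·K.
e_ss = 4/K_a = 8/15 ⇒ K_a = 7.5 ⇒ K = 7.5/3.75 = 2.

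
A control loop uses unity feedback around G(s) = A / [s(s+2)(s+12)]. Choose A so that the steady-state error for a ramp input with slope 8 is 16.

12

G(s) has one factor of s in the denominator, so the system is type 1.
K_v = lim_{s→0} s·G(s) = A / (2·12) = (1/24)·A.
e_ss = 8/K_v = 16 ⇒ K_v = 0.5 ⇒ A = 0.5/(1/24) = 12.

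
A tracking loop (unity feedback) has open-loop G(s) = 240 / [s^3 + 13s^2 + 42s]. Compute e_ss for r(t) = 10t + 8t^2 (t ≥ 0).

The denominator has no term below 42s — 1 pole at s=0, type 1. Taking each input component in turn:
  • 10t: e_ss = 10/K_v with K_v=40/7 → 1.75.
  • 8t^2: a type-1 system cannot track it, e_ss → ∞.
The unbounded component dominates.

infinity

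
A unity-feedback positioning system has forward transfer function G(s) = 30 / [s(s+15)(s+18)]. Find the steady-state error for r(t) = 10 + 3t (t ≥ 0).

The open loop has one pole at the origin → type 1 system. By superposition:
  • 10: tracked with zero error.
  • 3t: e_ss = 3/K_v with K_v=1/9 → 27.
Total e_ss = 27.

27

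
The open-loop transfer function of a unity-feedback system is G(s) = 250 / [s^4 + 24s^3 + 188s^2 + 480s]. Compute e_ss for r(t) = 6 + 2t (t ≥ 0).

3.84

The denominator has no term below 480s — 1 pole at s=0, type 1. Taking each input component in turn:
  • 6: tracked with zero error.
  • 2t: e_ss = 2/K_v with K_v=25/48 → 3.84.
Total e_ss = 3.84.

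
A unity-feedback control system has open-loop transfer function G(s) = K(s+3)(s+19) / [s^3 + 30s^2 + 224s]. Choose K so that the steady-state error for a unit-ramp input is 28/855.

Lowest-order denominator term is 224s, so the open loop has 1 pole at the origin → type 1 system.
K_v = lim_{s→0} s·G(s) = K·3·19 / 224 = (57/224)·K.
e_ss = 1/K_v = 28/855 ⇒ K_v = 855/28 ⇒ K = (855/28)/(57/224) = 120.

120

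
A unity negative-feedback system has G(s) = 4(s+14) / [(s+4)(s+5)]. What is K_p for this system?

2.8

G(s) has no factors of s in the denominator, so the system is type 0.
K_p = lim_{s→0} G(s) = 4·14 / (4·5) = 2.8.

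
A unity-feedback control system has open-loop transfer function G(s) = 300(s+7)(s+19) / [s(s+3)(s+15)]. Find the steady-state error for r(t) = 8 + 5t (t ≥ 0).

3/532

The open loop has one pole at the origin → type 1 system. By superposition:
  • 8: tracked with zero error.
  • 5t: e_ss = 5/K_v with K_v=2660/3 → 3/532.
Total e_ss = 3/532.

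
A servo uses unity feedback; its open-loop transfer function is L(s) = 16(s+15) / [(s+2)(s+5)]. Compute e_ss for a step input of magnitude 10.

No free integrators in L(s): this is a type 0 system.
K_p = lim_{s→0} L(s) = 16·15 / (2·5) = 24.
e_ss = 10/(1 + K_p) = 10/25 = 0.4.

0.4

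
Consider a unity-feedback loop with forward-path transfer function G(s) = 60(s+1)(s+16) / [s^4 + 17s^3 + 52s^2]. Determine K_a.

240/13

Factoring s^2 from the denominator leaves a polynomial with constant term 52, so the system is type 2.
K_a = lim_{s→0} s^2·G(s) = 60·1·16 / 52 = 240/13.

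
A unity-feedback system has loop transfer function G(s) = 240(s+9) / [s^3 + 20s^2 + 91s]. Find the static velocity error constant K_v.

Lowest-order denominator term is 91s, so the open loop has 1 pole at the origin → type 1 system.
K_v = lim_{s→0} s·G(s) = 240·9 / 91 = 2160/91.

2160/91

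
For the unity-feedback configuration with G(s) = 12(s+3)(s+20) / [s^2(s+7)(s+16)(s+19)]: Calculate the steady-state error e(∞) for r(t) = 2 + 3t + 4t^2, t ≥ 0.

1064/45

System type = 2 (two poles at s=0). By superposition:
  • 2: tracked with zero error.
  • 3t: tracked with zero error.
  • 4t^2: e_ss = 8/K_a with K_a=45/133 → 1064/45.
Total e_ss = 1064/45.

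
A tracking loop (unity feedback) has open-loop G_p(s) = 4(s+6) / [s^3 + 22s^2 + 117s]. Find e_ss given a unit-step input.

Factoring s from the denominator leaves a polynomial with constant term 117, so the system is type 1.
A type-1 system has K_p = ∞, so it tracks a step input with zero steady-state error.

0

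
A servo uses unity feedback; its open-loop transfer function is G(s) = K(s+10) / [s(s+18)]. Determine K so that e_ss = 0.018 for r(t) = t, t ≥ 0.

100

One free integrator in G(s): this is a type 1 system.
K_v = lim_{s→0} s·G(s) = K·10 / (18) = (5/9)·K.
e_ss = 1/K_v = 0.018 ⇒ K_v = 500/9 ⇒ K = (500/9)/(5/9) = 100.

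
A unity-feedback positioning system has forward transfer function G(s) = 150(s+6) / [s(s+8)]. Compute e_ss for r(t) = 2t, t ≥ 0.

4/225

One free integrator in G(s): this is a type 1 system.
K_v = lim_{s→0} s·G(s) = 150·6 / (8) = 112.5.
e_ss = 2/K_v = 2/112.5 = 4/225.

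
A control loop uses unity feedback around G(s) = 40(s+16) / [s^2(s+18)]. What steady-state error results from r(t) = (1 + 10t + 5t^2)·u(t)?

Two free integrators in G(s): this is a type 2 system. Treating each term separately:
  • 1: tracked with zero error.
  • 10t: tracked with zero error.
  • 5t^2: e_ss = 10/K_a with K_a=320/9 → 9/32.
Total e_ss = 9/32.

9/32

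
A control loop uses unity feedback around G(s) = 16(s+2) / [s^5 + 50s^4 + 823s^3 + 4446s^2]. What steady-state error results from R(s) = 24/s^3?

Lowest-order denominator term is 4446s^2, so the open loop has 2 poles at the origin → type 2 system.
K_a = lim_{s→0} s^2·G(s) = 16·2 / 4446 = 16/2223.
r(t) = 12t^2 gives R(s) = 24/s^3.
e_ss = 24/K_a = 24/(16/2223) = 3334.5.

3334.5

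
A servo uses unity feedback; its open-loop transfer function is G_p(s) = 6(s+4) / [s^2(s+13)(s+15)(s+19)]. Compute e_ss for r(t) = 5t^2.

1543.75

G_p(s) has two factors of s in the denominator, so the system is type 2.
K_a = lim_{s→0} s^2·G_p(s) = 6·4 / (13·15·19) = 8/1235.
r(t) = 5t^2 gives R(s) = 10/s^3.
e_ss = 10/K_a = 10/(8/1235) = 1543.75.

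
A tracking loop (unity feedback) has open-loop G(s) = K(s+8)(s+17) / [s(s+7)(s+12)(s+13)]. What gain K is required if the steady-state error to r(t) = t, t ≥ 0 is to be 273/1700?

One free integrator in G(s): this is a type 1 system.
K_v = lim_{s→0} s·G(s) = K·8·17 / (7·12·13) = (34/273)·K.
e_ss = 1/K_v = 273/1700 ⇒ K_v = 1700/273 ⇒ K = (1700/273)/(34/273) = 50.

50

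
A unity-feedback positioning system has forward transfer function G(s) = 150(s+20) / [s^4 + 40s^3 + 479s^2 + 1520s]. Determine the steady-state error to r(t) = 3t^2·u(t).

infinity

Factoring s from the denominator leaves a polynomial with constant term 1520, so the system is type 1.
For a type-1 system K_a = 0, so e_ss to a parabolic input is unbounded.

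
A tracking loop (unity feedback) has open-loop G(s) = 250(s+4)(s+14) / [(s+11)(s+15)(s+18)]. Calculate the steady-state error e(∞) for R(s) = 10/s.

2970/1697

No free integrators in G(s): this is a type 0 system.
K_p = lim_{s→0} G(s) = 250·4·14 / (11·15·18) = 1400/297.
e_ss = 10/(1 + K_p) = 10/(1697/297) = 2970/1697.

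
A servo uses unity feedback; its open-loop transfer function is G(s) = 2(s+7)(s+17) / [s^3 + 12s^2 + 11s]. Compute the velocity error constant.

238/11

Lowest-order denominator term is 11s, so the open loop has 1 pole at the origin → type 1 system.
K_v = lim_{s→0} s·G(s) = 2·7·17 / 11 = 238/11.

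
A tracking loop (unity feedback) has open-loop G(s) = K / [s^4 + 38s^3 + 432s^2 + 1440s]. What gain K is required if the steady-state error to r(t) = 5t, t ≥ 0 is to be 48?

The denominator has no term below 1440s — 1 pole at s=0, type 1.
K_v = lim_{s→0} s·G(s) = K / 1440 = (1/1440)·K.
e_ss = 5/K_v = 48 ⇒ K_v = 5/48 ⇒ K = (5/48)/(1/1440) = 150.

150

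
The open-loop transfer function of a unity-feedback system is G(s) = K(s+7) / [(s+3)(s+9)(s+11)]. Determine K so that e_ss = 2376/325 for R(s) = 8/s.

4

No free integrators in G(s): this is a type 0 system.
K_p = lim_{s→0} G(s) = K·7 / (3·9·11) = (7/297)·K.
e_ss = 8/(1 + K_p) = 2376/325 ⇒ 1 + (7/297)·K = 325/297 ⇒ K = 4.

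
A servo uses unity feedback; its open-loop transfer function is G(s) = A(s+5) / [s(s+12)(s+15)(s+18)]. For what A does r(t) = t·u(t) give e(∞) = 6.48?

One free integrator in G(s): this is a type 1 system.
K_v = lim_{s→0} s·G(s) = A·5 / (12·15·18) = (1/648)·A.
e_ss = 1/K_v = 6.48 ⇒ K_v = 25/162 ⇒ A = (25/162)/(1/648) = 100.

100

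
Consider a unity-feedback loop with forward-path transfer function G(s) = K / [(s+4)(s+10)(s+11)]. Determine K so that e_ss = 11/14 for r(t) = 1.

No free integrators in G(s): this is a type 0 system.
K_p = lim_{s→0} G(s) = K / (4·10·11) = (1/440)·K.
e_ss = 1/(1 + K_p) = 11/14 ⇒ 1 + (1/440)·K = 14/11 ⇒ K = 120.

120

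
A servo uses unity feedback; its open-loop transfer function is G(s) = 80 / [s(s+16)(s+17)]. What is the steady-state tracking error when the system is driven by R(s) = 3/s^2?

One free integrator in G(s): this is a type 1 system.
K_v = lim_{s→0} s·G(s) = 80 / (16·17) = 5/17.
e_ss = 3/K_v = 3/(5/17) = 10.2.

10.2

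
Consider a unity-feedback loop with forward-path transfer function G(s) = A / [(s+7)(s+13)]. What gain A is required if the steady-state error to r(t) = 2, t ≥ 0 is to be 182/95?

The open loop has no poles at the origin → type 0 system.
K_p = lim_{s→0} G(s) = A / (7·13) = (1/91)·A.
e_ss = 2/(1 + K_p) = 182/95 ⇒ 1 + (1/91)·A = 95/91 ⇒ A = 4.

4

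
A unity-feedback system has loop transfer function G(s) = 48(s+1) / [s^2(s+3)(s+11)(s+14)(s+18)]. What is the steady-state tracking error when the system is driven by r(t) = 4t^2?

G(s) has two factors of s in the denominator, so the system is type 2.
K_a = lim_{s→0} s^2·G(s) = 48·1 / (3·11·14·18) = 4/693.
r(t) = 4t^2 gives R(s) = 8/s^3.
e_ss = 8/K_a = 8/(4/693) = 1386.

1386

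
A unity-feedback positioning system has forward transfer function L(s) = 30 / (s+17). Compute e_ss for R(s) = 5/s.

85/47

The open loop has no poles at the origin → type 0 system.
K_p = lim_{s→0} L(s) = 30 / (17) = 30/17.
e_ss = 5/(1 + K_p) = 5/(47/17) = 85/47.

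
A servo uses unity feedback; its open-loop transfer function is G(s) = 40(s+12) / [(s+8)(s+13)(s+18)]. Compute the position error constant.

10/39

G(s) has no factors of s in the denominator, so the system is type 0.
K_p = lim_{s→0} G(s) = 40·12 / (8·13·18) = 10/39.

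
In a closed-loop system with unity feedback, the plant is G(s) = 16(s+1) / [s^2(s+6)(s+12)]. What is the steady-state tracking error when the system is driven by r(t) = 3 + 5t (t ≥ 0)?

0

The open loop has two poles at the origin → type 2 system. Treating each term separately:
  • 3: tracked with zero error.
  • 5t: tracked with zero error.
Total e_ss = 0.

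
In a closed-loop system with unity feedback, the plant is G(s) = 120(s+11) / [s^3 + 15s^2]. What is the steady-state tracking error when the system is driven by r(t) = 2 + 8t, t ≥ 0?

0

The denominator has no term below 15s^2 — 2 poles at s=0, type 2. Taking each input component in turn:
  • 2: tracked with zero error.
  • 8t: tracked with zero error.
Total e_ss = 0.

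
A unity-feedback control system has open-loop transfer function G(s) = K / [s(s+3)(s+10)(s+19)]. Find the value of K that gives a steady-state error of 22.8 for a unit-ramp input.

One free integrator in G(s): this is a type 1 system.
K_v = lim_{s→0} s·G(s) = K / (3·10·19) = (1/570)·K.
e_ss = 1/K_v = 22.8 ⇒ K_v = 5/114 ⇒ K = (5/114)/(1/570) = 25.

25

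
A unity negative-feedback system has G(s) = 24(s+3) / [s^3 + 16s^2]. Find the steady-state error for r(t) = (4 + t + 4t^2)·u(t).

Lowest-order denominator term is 16s^2, so the open loop has 2 poles at the origin → type 2 system. By superposition:
  • 4: tracked with zero error.
  • t: tracked with zero error.
  • 4t^2: e_ss = 8/K_a with K_a=4.5 → 16/9.
Total e_ss = 16/9.

16/9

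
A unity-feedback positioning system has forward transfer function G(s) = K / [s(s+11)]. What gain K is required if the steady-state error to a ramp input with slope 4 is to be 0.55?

System type = 1 (one pole at s=0).
K_v = lim_{s→0} s·G(s) = K / (11) = (1/11)·K.
e_ss = 4/K_v = 0.55 ⇒ K_v = 80/11 ⇒ K = (80/11)/(1/11) = 80.

80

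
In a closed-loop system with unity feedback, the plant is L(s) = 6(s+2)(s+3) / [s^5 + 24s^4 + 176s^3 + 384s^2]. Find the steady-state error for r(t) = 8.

Factoring s^2 from the denominator leaves a polynomial with constant term 384, so the system is type 2.
A type-2 system has K_p = ∞, so it tracks a step input with zero steady-state error.

0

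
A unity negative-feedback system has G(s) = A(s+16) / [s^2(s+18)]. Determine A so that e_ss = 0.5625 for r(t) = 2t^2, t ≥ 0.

8

Two free integrators in G(s): this is a type 2 system.
K_a = lim_{s→0} s^2·G(s) = A·16 / (18) = (8/9)·A.
e_ss = 4/K_a = 0.5625 ⇒ K_a = 64/9 ⇒ A = (64/9)/(8/9) = 8.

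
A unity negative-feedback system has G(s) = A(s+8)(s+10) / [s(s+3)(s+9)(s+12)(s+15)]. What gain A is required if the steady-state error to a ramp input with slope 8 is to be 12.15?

40

System type = 1 (one pole at s=0).
K_v = lim_{s→0} s·G(s) = A·8·10 / (3·9·12·15) = (4/243)·A.
e_ss = 8/K_v = 12.15 ⇒ K_v = 160/243 ⇒ A = (160/243)/(4/243) = 40.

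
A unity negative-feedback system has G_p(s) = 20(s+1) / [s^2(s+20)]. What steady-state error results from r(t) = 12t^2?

System type = 2 (two poles at s=0).
K_a = lim_{s→0} s^2·G_p(s) = 20·1 / (20) = 1.
r(t) = 12t^2 gives R(s) = 24/s^3.
e_ss = 24/K_a = 24/1 = 24.

24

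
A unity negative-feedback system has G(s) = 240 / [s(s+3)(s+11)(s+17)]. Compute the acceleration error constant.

The open loop has one pole at the origin → type 1 system.
K_a = lim_{s→0} s^2·G(s) = 0 (the extra factor of s kills the finite limit).

0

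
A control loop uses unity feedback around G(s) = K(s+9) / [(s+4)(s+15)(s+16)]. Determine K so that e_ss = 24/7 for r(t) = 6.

80

No free integrators in G(s): this is a type 0 system.
K_p = lim_{s→0} G(s) = K·9 / (4·15·16) = (3/320)·K.
e_ss = 6/(1 + K_p) = 24/7 ⇒ 1 + (3/320)·K = 1.75 ⇒ K = 80.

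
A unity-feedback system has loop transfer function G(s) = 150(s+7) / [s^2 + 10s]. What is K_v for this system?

105

Factoring s from the denominator leaves a polynomial with constant term 10, so the system is type 1.
K_v = lim_{s→0} s·G(s) = 150·7 / 10 = 105.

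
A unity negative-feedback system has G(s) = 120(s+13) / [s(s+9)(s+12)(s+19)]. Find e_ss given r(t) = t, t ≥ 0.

171/130

G(s) has one factor of s in the denominator, so the system is type 1.
K_v = lim_{s→0} s·G(s) = 120·13 / (9·12·19) = 130/171.
e_ss = 1/K_v = 1/(130/171) = 171/130.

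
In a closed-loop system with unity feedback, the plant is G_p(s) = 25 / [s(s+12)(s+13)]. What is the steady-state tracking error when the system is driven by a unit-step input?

The open loop has one pole at the origin → type 1 system.
K_p = ∞ for a type-1 system; e_ss to a step is zero.

0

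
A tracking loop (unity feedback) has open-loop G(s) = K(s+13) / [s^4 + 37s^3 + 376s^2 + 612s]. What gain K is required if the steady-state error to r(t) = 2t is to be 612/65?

10

Lowest-order denominator term is 612s, so the open loop has 1 pole at the origin → type 1 system.
K_v = lim_{s→0} s·G(s) = K·13 / 612 = (13/612)·K.
e_ss = 2/K_v = 612/65 ⇒ K_v = 65/306 ⇒ K = (65/306)/(13/612) = 10.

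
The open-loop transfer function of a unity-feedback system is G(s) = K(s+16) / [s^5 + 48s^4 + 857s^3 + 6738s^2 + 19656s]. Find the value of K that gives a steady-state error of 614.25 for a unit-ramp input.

Lowest-order denominator term is 19656s, so the open loop has 1 pole at the origin → type 1 system.
K_v = lim_{s→0} s·G(s) = K·16 / 19656 = (2/2457)·K.
e_ss = 1/K_v = 614.25 ⇒ K_v = 4/2457 ⇒ K = (4/2457)/(2/2457) = 2.

2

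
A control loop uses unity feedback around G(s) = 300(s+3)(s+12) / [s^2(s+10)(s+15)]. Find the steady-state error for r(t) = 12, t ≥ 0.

System type = 2 (two poles at s=0).
K_p = ∞ for a type-2 system; e_ss to a step is zero.

0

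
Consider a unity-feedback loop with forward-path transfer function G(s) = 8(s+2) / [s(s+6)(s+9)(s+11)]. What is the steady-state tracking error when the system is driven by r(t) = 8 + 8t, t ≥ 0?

297

One free integrator in G(s): this is a type 1 system. By superposition:
  • 8: tracked with zero error.
  • 8t: e_ss = 8/K_v with K_v=8/297 → 297.
Total e_ss = 297.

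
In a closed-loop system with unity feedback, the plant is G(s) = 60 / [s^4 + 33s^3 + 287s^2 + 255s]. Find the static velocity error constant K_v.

4/17

The denominator has no term below 255s — 1 pole at s=0, type 1.
K_v = lim_{s→0} s·G(s) = 60 / 255 = 4/17.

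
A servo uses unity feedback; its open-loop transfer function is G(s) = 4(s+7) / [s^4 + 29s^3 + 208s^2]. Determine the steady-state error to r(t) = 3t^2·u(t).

Lowest-order denominator term is 208s^2, so the open loop has 2 poles at the origin → type 2 system.
K_a = lim_{s→0} s^2·G(s) = 4·7 / 208 = 7/52.
r(t) = 3t^2 gives R(s) = 6/s^3.
e_ss = 6/K_a = 6/(7/52) = 312/7.

312/7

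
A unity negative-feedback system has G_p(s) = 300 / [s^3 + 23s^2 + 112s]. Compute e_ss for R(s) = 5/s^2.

28/15

Factoring s from the denominator leaves a polynomial with constant term 112, so the system is type 1.
K_v = lim_{s→0} s·G_p(s) = 300 / 112 = 75/28.
e_ss = 5/K_v = 5/(75/28) = 28/15.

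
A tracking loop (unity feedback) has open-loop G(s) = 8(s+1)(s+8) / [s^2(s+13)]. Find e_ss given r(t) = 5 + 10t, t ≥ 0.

0

Two free integrators in G(s): this is a type 2 system. Treating each term separately:
  • 5: tracked with zero error.
  • 10t: tracked with zero error.
Total e_ss = 0.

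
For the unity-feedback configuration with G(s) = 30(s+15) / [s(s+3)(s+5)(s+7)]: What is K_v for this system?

G(s) has one factor of s in the denominator, so the system is type 1.
K_v = lim_{s→0} s·G(s) = 30·15 / (3·5·7) = 30/7.

30/7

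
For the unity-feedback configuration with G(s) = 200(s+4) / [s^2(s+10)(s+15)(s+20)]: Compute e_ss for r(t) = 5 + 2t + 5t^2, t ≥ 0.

37.5

G(s) has two factors of s in the denominator, so the system is type 2. Treating each term separately:
  • 5: tracked with zero error.
  • 2t: tracked with zero error.
  • 5t^2: e_ss = 10/K_a with K_a=4/15 → 37.5.
Total e_ss = 37.5.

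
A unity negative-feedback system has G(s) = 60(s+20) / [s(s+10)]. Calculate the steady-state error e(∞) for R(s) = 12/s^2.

0.1

System type = 1 (one pole at s=0).
K_v = lim_{s→0} s·G(s) = 60·20 / (10) = 120.
e_ss = 12/K_v = 12/120 = 0.1.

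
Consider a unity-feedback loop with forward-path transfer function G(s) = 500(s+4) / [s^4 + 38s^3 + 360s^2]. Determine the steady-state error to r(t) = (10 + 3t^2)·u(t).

1.08

The denominator has no term below 360s^2 — 2 poles at s=0, type 2. Taking each input component in turn:
  • 10: tracked with zero error.
  • 3t^2: e_ss = 6/K_a with K_a=50/9 → 1.08.
Total e_ss = 1.08.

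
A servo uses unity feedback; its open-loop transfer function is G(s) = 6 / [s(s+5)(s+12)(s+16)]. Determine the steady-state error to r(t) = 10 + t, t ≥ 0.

The open loop has one pole at the origin → type 1 system. By superposition:
  • 10: tracked with zero error.
  • t: e_ss = 1/K_v with K_v=1/160 → 160.
Total e_ss = 160.

160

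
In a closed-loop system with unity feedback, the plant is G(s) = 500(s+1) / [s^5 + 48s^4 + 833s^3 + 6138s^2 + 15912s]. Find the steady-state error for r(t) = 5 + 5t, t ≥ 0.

159.12

The denominator has no term below 15912s — 1 pole at s=0, type 1. Taking each input component in turn:
  • 5: tracked with zero error.
  • 5t: e_ss = 5/K_v with K_v=125/3978 → 159.12.
Total e_ss = 159.12.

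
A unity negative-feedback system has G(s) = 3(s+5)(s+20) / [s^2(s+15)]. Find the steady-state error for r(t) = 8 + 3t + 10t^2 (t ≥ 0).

1

The open loop has two poles at the origin → type 2 system. Taking each input component in turn:
  • 8: tracked with zero error.
  • 3t: tracked with zero error.
  • 10t^2: e_ss = 20/K_a with K_a=20 → 1.
Total e_ss = 1.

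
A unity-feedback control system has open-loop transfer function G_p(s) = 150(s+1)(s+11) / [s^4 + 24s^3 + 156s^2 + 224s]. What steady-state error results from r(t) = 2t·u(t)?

Factoring s from the denominator leaves a polynomial with constant term 224, so the system is type 1.
K_v = lim_{s→0} s·G_p(s) = 150·1·11 / 224 = 825/112.
e_ss = 2/K_v = 2/(825/112) = 224/825.

224/825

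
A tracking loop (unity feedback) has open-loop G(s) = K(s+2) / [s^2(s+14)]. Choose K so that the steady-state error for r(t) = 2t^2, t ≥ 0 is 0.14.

200

System type = 2 (two poles at s=0).
K_a = lim_{s→0} s^2·G(s) = K·2 / (14) = (1/7)·K.
e_ss = 4/K_a = 0.14 ⇒ K_a = 200/7 ⇒ K = (200/7)/(1/7) = 200.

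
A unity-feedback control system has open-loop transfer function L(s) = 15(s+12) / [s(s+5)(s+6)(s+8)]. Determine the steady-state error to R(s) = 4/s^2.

System type = 1 (one pole at s=0).
K_v = lim_{s→0} s·L(s) = 15·12 / (5·6·8) = 0.75.
e_ss = 4/K_v = 4/0.75 = 16/3.

16/3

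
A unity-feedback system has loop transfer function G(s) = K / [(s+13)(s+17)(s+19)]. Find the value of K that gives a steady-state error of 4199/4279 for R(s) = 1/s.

80

The open loop has no poles at the origin → type 0 system.
K_p = lim_{s→0} G(s) = K / (13·17·19) = (1/4199)·K.
e_ss = 1/(1 + K_p) = 4199/4279 ⇒ 1 + (1/4199)·K = 4279/4199 ⇒ K = 80.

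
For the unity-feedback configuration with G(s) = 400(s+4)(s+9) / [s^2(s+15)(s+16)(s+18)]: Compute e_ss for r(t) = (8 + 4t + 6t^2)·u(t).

G(s) has two factors of s in the denominator, so the system is type 2. Taking each input component in turn:
  • 8: tracked with zero error.
  • 4t: tracked with zero error.
  • 6t^2: e_ss = 12/K_a with K_a=10/3 → 3.6.
Total e_ss = 3.6.

3.6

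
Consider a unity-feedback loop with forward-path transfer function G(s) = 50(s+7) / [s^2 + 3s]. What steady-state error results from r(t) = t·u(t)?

3/350

Lowest-order denominator term is 3s, so the open loop has 1 pole at the origin → type 1 system.
K_v = lim_{s→0} s·G(s) = 50·7 / 3 = 350/3.
e_ss = 1/K_v = 1/(350/3) = 3/350.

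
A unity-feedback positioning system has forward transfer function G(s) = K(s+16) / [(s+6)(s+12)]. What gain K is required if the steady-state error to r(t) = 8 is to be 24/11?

System type = 0 (no poles at s=0).
K_p = lim_{s→0} G(s) = K·16 / (6·12) = (2/9)·K.
e_ss = 8/(1 + K_p) = 24/11 ⇒ 1 + (2/9)·K = 11/3 ⇒ K = 12.

12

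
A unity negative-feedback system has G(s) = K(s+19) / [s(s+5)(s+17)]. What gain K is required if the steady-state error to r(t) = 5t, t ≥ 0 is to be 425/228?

12

G(s) has one factor of s in the denominator, so the system is type 1.
K_v = lim_{s→0} s·G(s) = K·19 / (5·17) = (19/85)·K.
e_ss = 5/K_v = 425/228 ⇒ K_v = 228/85 ⇒ K = (228/85)/(19/85) = 12.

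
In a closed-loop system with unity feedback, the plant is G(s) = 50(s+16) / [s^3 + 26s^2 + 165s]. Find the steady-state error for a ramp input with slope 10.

Lowest-order denominator term is 165s, so the open loop has 1 pole at the origin → type 1 system.
K_v = lim_{s→0} s·G(s) = 50·16 / 165 = 160/33.
e_ss = 10/K_v = 10/(160/33) = 2.0625.

2.0625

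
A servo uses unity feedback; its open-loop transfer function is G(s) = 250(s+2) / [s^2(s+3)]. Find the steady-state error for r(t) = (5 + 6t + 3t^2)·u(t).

0.036

The open loop has two poles at the origin → type 2 system. Treating each term separately:
  • 5: tracked with zero error.
  • 6t: tracked with zero error.
  • 3t^2: e_ss = 6/K_a with K_a=500/3 → 0.036.
Total e_ss = 0.036.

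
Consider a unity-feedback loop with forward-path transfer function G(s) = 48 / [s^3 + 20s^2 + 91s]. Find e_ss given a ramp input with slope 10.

Factoring s from the denominator leaves a polynomial with constant term 91, so the system is type 1.
K_v = lim_{s→0} s·G(s) = 48 / 91 = 48/91.
e_ss = 10/K_v = 10/(48/91) = 455/24.

455/24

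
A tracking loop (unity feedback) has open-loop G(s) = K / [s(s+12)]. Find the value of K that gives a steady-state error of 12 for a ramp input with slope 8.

8

One free integrator in G(s): this is a type 1 system.
K_v = lim_{s→0} s·G(s) = K / (12) = (1/12)·K.
e_ss = 8/K_v = 12 ⇒ K_v = 2/3 ⇒ K = (2/3)/(1/12) = 8.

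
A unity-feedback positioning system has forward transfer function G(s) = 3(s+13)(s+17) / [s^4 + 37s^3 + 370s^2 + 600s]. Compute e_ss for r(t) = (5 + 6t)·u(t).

1200/221

The denominator has no term below 600s — 1 pole at s=0, type 1. Treating each term separately:
  • 5: tracked with zero error.
  • 6t: e_ss = 6/K_v with K_v=1.105 → 1200/221.
Total e_ss = 1200/221.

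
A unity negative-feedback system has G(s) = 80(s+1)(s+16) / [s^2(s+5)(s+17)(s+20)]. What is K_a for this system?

Two free integrators in G(s): this is a type 2 system.
K_a = lim_{s→0} s^2·G(s) = 80·1·16 / (5·17·20) = 64/85.

64/85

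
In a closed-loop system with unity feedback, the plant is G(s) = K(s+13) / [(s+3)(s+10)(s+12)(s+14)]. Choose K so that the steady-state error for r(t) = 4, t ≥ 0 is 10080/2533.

2

System type = 0 (no poles at s=0).
K_p = lim_{s→0} G(s) = K·13 / (3·10·12·14) = (13/5040)·K.
e_ss = 4/(1 + K_p) = 10080/2533 ⇒ 1 + (13/5040)·K = 2533/2520 ⇒ K = 2.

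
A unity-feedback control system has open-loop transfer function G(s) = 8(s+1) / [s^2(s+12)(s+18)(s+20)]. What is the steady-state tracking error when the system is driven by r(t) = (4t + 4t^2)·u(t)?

System type = 2 (two poles at s=0). By superposition:
  • 4t: tracked with zero error.
  • 4t^2: e_ss = 8/K_a with K_a=1/540 → 4320.
Total e_ss = 4320.

4320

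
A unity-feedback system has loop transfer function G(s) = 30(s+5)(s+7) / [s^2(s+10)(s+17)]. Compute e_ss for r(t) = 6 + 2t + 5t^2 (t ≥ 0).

The open loop has two poles at the origin → type 2 system. Treating each term separately:
  • 6: tracked with zero error.
  • 2t: tracked with zero error.
  • 5t^2: e_ss = 10/K_a with K_a=105/17 → 34/21.
Total e_ss = 34/21.

34/21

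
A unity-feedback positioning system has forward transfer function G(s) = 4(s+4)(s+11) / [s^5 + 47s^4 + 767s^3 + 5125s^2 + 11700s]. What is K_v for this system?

Lowest-order denominator term is 11700s, so the open loop has 1 pole at the origin → type 1 system.
K_v = lim_{s→0} s·G(s) = 4·4·11 / 11700 = 44/2925.

44/2925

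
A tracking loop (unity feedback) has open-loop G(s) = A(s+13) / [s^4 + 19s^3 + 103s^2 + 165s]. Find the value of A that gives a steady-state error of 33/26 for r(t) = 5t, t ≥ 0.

50

Lowest-order denominator term is 165s, so the open loop has 1 pole at the origin → type 1 system.
K_v = lim_{s→0} s·G(s) = A·13 / 165 = (13/165)·A.
e_ss = 5/K_v = 33/26 ⇒ K_v = 130/33 ⇒ A = (130/33)/(13/165) = 50.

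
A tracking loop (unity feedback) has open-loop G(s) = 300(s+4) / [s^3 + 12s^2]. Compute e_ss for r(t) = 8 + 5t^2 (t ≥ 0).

Lowest-order denominator term is 12s^2, so the open loop has 2 poles at the origin → type 2 system. By superposition:
  • 8: tracked with zero error.
  • 5t^2: e_ss = 10/K_a with K_a=100 → 0.1.
Total e_ss = 0.1.

0.1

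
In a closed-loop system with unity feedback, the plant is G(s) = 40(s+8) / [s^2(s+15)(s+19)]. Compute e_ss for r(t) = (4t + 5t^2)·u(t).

System type = 2 (two poles at s=0). By superposition:
  • 4t: tracked with zero error.
  • 5t^2: e_ss = 10/K_a with K_a=64/57 → 285/32.
Total e_ss = 285/32.

285/32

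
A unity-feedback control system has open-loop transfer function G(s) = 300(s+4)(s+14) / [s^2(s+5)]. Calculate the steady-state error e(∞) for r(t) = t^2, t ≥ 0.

System type = 2 (two poles at s=0).
K_a = lim_{s→0} s^2·G(s) = 300·4·14 / (5) = 3360.
r(t) = t^2 gives R(s) = 2/s^3.
e_ss = 2/K_a = 2/3360 = 1/1680.

1/1680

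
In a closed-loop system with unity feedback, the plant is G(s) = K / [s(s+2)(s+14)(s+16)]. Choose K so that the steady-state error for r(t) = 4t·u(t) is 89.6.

The open loop has one pole at the origin → type 1 system.
K_v = lim_{s→0} s·G(s) = K / (2·14·16) = (1/448)·K.
e_ss = 4/K_v = 89.6 ⇒ K_v = 5/112 ⇒ K = (5/112)/(1/448) = 20.

20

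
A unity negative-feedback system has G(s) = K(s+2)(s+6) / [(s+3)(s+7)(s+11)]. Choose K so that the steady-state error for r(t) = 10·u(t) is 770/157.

20

No free integrators in G(s): this is a type 0 system.
K_p = lim_{s→0} G(s) = K·2·6 / (3·7·11) = (4/77)·K.
e_ss = 10/(1 + K_p) = 770/157 ⇒ 1 + (4/77)·K = 157/77 ⇒ K = 20.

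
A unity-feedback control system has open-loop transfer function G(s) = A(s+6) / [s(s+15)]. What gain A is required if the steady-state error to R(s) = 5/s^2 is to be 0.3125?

G(s) has one factor of s in the denominator, so the system is type 1.
K_v = lim_{s→0} s·G(s) = A·6 / (15) = 0.4·A.
e_ss = 5/K_v = 0.3125 ⇒ K_v = 16 ⇒ A = 16/0.4 = 40.

40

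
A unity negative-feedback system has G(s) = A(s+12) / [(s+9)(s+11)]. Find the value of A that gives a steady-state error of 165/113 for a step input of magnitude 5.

20

The open loop has no poles at the origin → type 0 system.
K_p = lim_{s→0} G(s) = A·12 / (9·11) = (4/33)·A.
e_ss = 5/(1 + K_p) = 165/113 ⇒ 1 + (4/33)·A = 113/33 ⇒ A = 20.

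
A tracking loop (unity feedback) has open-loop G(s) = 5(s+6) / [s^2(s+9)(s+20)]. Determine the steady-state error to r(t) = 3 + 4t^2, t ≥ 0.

Two free integrators in G(s): this is a type 2 system. By superposition:
  • 3: tracked with zero error.
  • 4t^2: e_ss = 8/K_a with K_a=1/6 → 48.
Total e_ss = 48.

48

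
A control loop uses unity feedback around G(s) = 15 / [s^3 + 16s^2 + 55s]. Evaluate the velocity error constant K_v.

The denominator has no term below 55s — 1 pole at s=0, type 1.
K_v = lim_{s→0} s·G(s) = 15 / 55 = 3/11.

3/11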